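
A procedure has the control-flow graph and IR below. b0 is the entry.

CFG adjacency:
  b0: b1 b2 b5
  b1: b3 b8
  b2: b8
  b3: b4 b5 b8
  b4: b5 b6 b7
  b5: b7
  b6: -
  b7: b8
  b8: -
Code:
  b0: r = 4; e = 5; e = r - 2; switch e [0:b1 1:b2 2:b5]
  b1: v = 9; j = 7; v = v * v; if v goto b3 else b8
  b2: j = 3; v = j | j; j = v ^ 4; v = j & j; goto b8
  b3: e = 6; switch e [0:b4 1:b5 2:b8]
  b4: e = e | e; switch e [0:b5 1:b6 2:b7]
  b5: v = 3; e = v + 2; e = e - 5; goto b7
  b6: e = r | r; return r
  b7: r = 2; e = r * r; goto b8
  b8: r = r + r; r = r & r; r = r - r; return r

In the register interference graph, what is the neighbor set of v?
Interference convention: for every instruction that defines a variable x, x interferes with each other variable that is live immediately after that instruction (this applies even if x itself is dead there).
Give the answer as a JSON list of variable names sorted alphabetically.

def/use:
  b0: def={e,r} ue=∅
  b1: def={j,v} ue=∅
  b2: def={j,v} ue=∅
  b3: def={e} ue=∅
  b4: def={e} ue={e}
  b5: def={e,v} ue=∅
  b6: def={e} ue={r}
  b7: def={e,r} ue=∅
  b8: def={r} ue={r}

Liveness:
  b0 li=∅ lo={r}
  b1 li={r} lo={r}
  b2 li={r} lo={r}
  b3 li={r} lo={e,r}
  b4 li={e,r} lo={r}
  b5 li=∅ lo=∅
  b6 li={r} lo=∅
  b7 li=∅ lo={r}
  b8 li={r} lo=∅

Conflict graph:
  e↔{r}
  j↔{r,v}
  r↔{e,j,v}
  v↔{j,r}

N(v) = ["j", "r"]

Answer: ["j", "r"]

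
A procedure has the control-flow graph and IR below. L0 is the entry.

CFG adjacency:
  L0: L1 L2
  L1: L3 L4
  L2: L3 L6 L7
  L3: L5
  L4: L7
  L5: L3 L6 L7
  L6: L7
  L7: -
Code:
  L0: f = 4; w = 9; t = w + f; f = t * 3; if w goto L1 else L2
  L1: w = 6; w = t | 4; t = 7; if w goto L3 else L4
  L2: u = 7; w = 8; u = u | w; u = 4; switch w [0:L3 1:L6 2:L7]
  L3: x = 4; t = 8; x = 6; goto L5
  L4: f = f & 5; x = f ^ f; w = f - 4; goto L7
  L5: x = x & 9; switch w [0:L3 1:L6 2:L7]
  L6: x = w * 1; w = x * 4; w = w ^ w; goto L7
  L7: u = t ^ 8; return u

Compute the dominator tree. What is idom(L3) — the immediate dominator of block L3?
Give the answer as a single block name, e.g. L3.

idom tree: L1←L0 L2←L0 L3←L0 L4←L1 L5←L3 L6←L0 L7←L0
Join-block Dom:
  L3: preds {L1,L2,L5}: {L0,L1} ∩ {L0,L2} ∩ {L0,L3,L5} = {L0}; idom=L0
  L6: preds {L2,L5}: {L0,L2} ∩ {L0,L3,L5} = {L0}; idom=L0
  L7: preds {L2,L4,L5,L6}: {L0,L2} ∩ {L0,L1,L4} ∩ {L0,L3,L5} ∩ {L0,L6} = {L0}; idom=L0

idom(L3) = L0

Answer: L0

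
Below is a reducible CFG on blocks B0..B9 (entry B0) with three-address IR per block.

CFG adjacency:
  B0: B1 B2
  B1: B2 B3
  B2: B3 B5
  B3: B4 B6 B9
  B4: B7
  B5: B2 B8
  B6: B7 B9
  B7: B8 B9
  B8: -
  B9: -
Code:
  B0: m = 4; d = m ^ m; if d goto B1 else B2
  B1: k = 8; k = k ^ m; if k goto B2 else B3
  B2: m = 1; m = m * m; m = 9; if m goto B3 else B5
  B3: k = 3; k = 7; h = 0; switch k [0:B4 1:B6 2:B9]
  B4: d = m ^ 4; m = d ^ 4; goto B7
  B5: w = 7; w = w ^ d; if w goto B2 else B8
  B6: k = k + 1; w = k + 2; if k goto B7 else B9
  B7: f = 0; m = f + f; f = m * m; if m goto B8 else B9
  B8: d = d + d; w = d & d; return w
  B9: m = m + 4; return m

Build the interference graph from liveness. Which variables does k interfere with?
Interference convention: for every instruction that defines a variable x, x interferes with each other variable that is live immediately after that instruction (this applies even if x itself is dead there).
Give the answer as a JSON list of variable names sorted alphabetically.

Answer: ["d", "h", "m", "w"]

Derivation:
Block summaries:
  B0 def {d,m} use ∅
  B1 def {k} use {m}
  B2 def {m} use ∅
  B3 def {h,k} use ∅
  B4 def {d,m} use {m}
  B5 def {w} use {d}
  B6 def {k,w} use {k}
  B7 def {f,m} use ∅
  B8 def {d,w} use {d}
  B9 def {m} use {m}

Backward fixpoint:
  live B0: ∅→{d,m}
  live B1: {d,m}→{d,m}
  live B2: {d}→{d,m}
  live B3: {d,m}→{d,k,m}
  live B4: {m}→{d}
  live B5: {d}→{d}
  live B6: {d,k,m}→{d,m}
  live B7: {d}→{d,m}
  live B8: {d}→∅
  live B9: {m}→∅

Conflict graph:
  d: {f,h,k,m,w}
  f: {d,m}
  h: {d,k,m}
  k: {d,h,m,w}
  m: {d,f,h,k,w}
  w: {d,k,m}

N(k) = ["d", "h", "m", "w"]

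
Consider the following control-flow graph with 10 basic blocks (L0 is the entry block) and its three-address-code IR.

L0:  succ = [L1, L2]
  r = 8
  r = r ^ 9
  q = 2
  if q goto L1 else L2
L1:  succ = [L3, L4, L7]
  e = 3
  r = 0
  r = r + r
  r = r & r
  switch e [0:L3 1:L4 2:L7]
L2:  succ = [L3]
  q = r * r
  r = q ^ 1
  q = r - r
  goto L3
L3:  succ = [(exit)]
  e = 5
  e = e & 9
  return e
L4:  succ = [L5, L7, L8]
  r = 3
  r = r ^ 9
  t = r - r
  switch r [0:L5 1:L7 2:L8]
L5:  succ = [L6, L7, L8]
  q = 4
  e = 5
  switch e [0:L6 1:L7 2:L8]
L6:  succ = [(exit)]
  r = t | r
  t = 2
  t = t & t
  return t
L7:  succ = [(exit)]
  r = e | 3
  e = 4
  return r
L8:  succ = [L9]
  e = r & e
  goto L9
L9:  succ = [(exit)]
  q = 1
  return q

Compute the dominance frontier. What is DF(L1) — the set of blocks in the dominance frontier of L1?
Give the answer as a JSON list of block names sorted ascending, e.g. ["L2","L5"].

Answer: ["L3"]

Working:
idom tree: L1←L0 L2←L0 L3←L0 L4←L1 L5←L4 L6←L5 L7←L1 L8←L4 L9←L8
Dom∩ at merges:
  L3: preds {L1,L2}: {L0,L1} ∩ {L0,L2} = {L0}; idom=L0
  L7: preds {L1,L4,L5}: {L0,L1} ∩ {L0,L1,L4} ∩ {L0,L1,L4,L5} = {L0,L1}; idom=L1
  L8: preds {L4,L5}: {L0,L1,L4} ∩ {L0,L1,L4,L5} = {L0,L1,L4}; idom=L4

Frontier:
  join L3 pred L1: L1 stop@L0
  join L3 pred L2: L2 stop@L0
  join L7 pred L1: · stop@L1
  join L7 pred L4: L4 stop@L1
  join L7 pred L5: L5→L4 stop@L1
  join L8 pred L4: · stop@L4
  join L8 pred L5: L5 stop@L4
  DF(L0)=∅
  DF(L1)={L3}
  DF(L2)={L3}
  DF(L3)=∅
  DF(L4)={L7}
  DF(L5)={L7,L8}
  DF(L6)=∅
  DF(L7)=∅
  DF(L8)=∅
  DF(L9)=∅

DF(L1) = ["L3"]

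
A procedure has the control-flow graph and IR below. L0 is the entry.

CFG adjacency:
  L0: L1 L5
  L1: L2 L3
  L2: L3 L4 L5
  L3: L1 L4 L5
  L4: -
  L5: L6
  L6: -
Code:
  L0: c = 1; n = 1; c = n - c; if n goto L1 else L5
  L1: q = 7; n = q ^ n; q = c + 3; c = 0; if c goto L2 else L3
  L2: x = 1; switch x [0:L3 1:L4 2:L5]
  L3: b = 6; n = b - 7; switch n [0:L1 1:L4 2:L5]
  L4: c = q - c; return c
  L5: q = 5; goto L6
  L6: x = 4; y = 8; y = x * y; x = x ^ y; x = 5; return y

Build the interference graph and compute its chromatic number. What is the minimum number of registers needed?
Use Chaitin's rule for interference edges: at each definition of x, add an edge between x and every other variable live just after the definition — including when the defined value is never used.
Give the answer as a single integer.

Block summaries:
  L0: def={c,n} ue=∅
  L1: def={c,n,q} ue={c,n}
  L2: def={x} ue=∅
  L3: def={b,n} ue=∅
  L4: def={c} ue={c,q}
  L5: def={q} ue=∅
  L6: def={x,y} ue=∅

Backward fixpoint:
  live L0: ∅→{c,n}
  live L1: {c,n}→{c,q}
  live L2: {c,q}→{c,q}
  live L3: {c,q}→{c,n,q}
  live L4: {c,q}→∅
  live L5: ∅→∅
  live L6: ∅→∅

Interfere edges:
  b — {c,q}
  c — {b,n,q,x}
  n — {c,q}
  q — {b,c,n,x}
  x — {c,q,y}
  y — {x}

Colouring:
  lower bound: {b,c,q} mutually conflict ⇒ χ ≥ 3
  3-colouring: r0={c,y}  r1={q}  r2={b,n,x}
  χ = 3

Answer: 3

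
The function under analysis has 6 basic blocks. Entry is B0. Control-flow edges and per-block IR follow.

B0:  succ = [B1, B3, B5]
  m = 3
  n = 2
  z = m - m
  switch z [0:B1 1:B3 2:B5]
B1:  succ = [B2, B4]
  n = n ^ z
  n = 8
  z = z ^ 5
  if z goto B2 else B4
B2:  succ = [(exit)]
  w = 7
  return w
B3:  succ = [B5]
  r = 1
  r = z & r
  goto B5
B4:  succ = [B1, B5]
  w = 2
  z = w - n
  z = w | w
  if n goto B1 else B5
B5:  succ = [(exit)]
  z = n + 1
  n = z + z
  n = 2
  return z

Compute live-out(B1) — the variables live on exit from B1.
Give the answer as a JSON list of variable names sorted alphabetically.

Answer: ["n"]

Analysis:
def/use:
  B0 def {m,n,z} use ∅
  B1 def {n,z} use {n,z}
  B2 def {w} use ∅
  B3 def {r} use {z}
  B4 def {w,z} use {n}
  B5 def {n,z} use {n}

Backward fixpoint:
  live B0: ∅→{n,z}
  live B1: {n,z}→{n}
  live B2: ∅→∅
  live B3: {n,z}→{n}
  live B4: {n}→{n,z}
  live B5: {n}→∅

live-out(B1) = ["n"]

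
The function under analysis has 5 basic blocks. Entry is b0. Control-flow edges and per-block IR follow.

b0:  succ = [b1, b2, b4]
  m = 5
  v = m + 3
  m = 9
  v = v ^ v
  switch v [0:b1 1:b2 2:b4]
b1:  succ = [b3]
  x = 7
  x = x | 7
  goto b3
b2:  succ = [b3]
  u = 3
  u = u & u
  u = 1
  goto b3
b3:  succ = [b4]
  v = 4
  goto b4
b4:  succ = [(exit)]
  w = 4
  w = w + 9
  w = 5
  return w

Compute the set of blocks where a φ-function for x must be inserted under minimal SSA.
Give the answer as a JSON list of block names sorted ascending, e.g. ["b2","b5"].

Answer: ["b3", "b4"]

Analysis:
idom tree: b1←b0 b2←b0 b3←b0 b4←b0
Dom at joins:
  b3: preds {b1,b2}: {b0,b1} ∩ {b0,b2} = {b0}; idom=b0
  b4: preds {b0,b3}: {b0} ∩ {b0,b3} = {b0}; idom=b0

DF derivation:
  b3←b1: walk b1 to b0
  b3←b2: walk b2 to b0
  b4←b0: walk · to b0
  b4←b3: walk b3 to b0
  b0: DF=∅
  b1: DF={b3}
  b2: DF={b3}
  b3: DF={b4}
  b4: DF=∅

φ for x: defs {b1}
  DF⁺ = {b3,b4}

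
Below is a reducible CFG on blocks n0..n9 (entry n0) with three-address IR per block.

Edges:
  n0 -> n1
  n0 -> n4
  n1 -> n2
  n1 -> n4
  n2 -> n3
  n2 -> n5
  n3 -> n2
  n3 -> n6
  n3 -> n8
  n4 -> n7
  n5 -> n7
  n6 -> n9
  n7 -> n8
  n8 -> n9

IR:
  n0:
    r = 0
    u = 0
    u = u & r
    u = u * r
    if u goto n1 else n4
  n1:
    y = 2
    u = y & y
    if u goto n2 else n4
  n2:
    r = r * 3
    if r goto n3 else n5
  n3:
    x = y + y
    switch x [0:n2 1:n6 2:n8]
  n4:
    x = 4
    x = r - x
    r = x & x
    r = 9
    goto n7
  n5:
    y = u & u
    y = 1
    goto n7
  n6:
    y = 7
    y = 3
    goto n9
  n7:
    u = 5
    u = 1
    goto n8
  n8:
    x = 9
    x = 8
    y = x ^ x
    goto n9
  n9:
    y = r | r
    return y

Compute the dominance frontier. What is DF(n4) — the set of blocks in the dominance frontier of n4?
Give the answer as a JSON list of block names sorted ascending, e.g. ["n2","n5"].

Answer: ["n7"]

Working:
idom tree: n1←n0 n2←n1 n3←n2 n4←n0 n5←n2 n6←n3 n7←n0 n8←n0 n9←n0
Dom at joins:
  n2: preds {n1,n3}: {n0,n1} ∩ {n0,n1,n2,n3} = {n0,n1}; idom=n1
  n4: preds {n0,n1}: {n0} ∩ {n0,n1} = {n0}; idom=n0
  n7: preds {n4,n5}: {n0,n4} ∩ {n0,n1,n2,n5} = {n0}; idom=n0
  n8: preds {n3,n7}: {n0,n1,n2,n3} ∩ {n0,n7} = {n0}; idom=n0
  n9: preds {n6,n8}: {n0,n1,n2,n3,n6} ∩ {n0,n8} = {n0}; idom=n0

DF derivation:
  n2←n1: walk · to n1
  n2←n3: walk n3→n2 to n1
  n4←n0: walk · to n0
  n4←n1: walk n1 to n0
  n7←n4: walk n4 to n0
  n7←n5: walk n5→n2→n1 to n0
  n8←n3: walk n3→n2→n1 to n0
  n8←n7: walk n7 to n0
  n9←n6: walk n6→n3→n2→n1 to n0
  n9←n8: walk n8 to n0
  DF(n0)=∅
  DF(n1)={n4,n7,n8,n9}
  DF(n2)={n2,n7,n8,n9}
  DF(n3)={n2,n8,n9}
  DF(n4)={n7}
  DF(n5)={n7}
  DF(n6)={n9}
  DF(n7)={n8}
  DF(n8)={n9}
  DF(n9)=∅

DF(n4) = ["n7"]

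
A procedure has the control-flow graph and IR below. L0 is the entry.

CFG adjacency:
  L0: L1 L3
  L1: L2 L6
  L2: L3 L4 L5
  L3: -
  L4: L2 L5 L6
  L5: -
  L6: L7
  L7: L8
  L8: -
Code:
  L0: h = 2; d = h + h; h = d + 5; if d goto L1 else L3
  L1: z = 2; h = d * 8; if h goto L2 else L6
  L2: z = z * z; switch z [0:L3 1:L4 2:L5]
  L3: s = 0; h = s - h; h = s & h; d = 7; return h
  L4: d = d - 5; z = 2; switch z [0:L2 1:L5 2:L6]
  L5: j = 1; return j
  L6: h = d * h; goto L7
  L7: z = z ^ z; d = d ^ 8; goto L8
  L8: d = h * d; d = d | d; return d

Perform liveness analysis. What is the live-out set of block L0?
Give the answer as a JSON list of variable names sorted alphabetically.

Per-block:
  L0: {d,h} / ∅
  L1: {h,z} / {d}
  L2: {z} / {z}
  L3: {d,h,s} / {h}
  L4: {d,z} / {d}
  L5: {j} / ∅
  L6: {h} / {d,h}
  L7: {d,z} / {d,z}
  L8: {d} / {d,h}

Liveness:
  live L0: ∅→{d,h}
  live L1: {d}→{d,h,z}
  live L2: {d,h,z}→{d,h}
  live L3: {h}→∅
  live L4: {d,h}→{d,h,z}
  live L5: ∅→∅
  live L6: {d,h,z}→{d,h,z}
  live L7: {d,h,z}→{d,h}
  live L8: {d,h}→∅

live-out(L0) = ["d", "h"]

Answer: ["d", "h"]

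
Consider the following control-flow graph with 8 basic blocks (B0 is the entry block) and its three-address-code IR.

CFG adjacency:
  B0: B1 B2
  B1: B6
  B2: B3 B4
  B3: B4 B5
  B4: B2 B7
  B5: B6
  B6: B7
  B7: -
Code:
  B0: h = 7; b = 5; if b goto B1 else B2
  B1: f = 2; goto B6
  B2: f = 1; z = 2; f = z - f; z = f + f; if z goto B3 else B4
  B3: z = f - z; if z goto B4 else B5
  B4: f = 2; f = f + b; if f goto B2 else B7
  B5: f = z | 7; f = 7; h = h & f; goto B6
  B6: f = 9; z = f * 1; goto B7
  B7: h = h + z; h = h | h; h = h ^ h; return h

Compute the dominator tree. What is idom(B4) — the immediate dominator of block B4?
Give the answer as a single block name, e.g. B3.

idom tree: B1←B0 B2←B0 B3←B2 B4←B2 B5←B3 B6←B0 B7←B0
Dom∩ at merges:
  B2: preds {B0,B4}: {B0} ∩ {B0,B2,B4} = {B0}; idom=B0
  B4: preds {B2,B3}: {B0,B2} ∩ {B0,B2,B3} = {B0,B2}; idom=B2
  B6: preds {B1,B5}: {B0,B1} ∩ {B0,B2,B3,B5} = {B0}; idom=B0
  B7: preds {B4,B6}: {B0,B2,B4} ∩ {B0,B6} = {B0}; idom=B0

idom(B4) = B2

Answer: B2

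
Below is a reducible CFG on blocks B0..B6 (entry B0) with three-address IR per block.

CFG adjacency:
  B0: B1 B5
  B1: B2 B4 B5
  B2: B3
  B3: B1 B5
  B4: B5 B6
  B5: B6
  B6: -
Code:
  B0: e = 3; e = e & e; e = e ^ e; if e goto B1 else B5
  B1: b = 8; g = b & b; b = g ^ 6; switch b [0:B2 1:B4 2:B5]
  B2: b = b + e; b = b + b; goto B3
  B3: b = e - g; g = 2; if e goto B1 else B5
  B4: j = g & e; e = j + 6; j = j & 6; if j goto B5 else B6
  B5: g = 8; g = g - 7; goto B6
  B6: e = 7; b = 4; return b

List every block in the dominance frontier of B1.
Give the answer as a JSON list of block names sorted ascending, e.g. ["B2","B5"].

idom tree: B1←B0 B2←B1 B3←B2 B4←B1 B5←B0 B6←B0
Dom∩ at merges:
  B1: preds {B0,B3}: {B0} ∩ {B0,B1,B2,B3} = {B0}; idom=B0
  B5: preds {B0,B1,B3,B4}: {B0} ∩ {B0,B1} ∩ {B0,B1,B2,B3} ∩ {B0,B1,B4} = {B0}; idom=B0
  B6: preds {B4,B5}: {B0,B1,B4} ∩ {B0,B5} = {B0}; idom=B0

DF derivation:
  B1←B0: walk · to B0
  B1←B3: walk B3→B2→B1 to B0
  B5←B0: walk · to B0
  B5←B1: walk B1 to B0
  B5←B3: walk B3→B2→B1 to B0
  B5←B4: walk B4→B1 to B0
  B6←B4: walk B4→B1 to B0
  B6←B5: walk B5 to B0
  B0 → ∅
  B1 → {B1,B5,B6}
  B2 → {B1,B5}
  B3 → {B1,B5}
  B4 → {B5,B6}
  B5 → {B6}
  B6 → ∅

DF(B1) = ["B1", "B5", "B6"]

Answer: ["B1", "B5", "B6"]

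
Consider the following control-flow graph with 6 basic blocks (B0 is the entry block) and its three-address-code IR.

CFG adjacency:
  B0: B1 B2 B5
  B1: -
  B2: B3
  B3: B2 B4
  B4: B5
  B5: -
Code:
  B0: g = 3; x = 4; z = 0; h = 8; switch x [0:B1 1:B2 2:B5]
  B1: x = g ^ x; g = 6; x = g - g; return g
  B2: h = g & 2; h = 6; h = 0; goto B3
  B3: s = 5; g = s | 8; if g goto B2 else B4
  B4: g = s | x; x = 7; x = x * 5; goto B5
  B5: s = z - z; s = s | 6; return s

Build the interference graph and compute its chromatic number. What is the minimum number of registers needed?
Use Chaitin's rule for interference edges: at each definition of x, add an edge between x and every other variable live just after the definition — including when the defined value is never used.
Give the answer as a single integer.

Per-block:
  B0 def {g,h,x,z} use ∅
  B1 def {g,x} use {g,x}
  B2 def {h} use {g}
  B3 def {g,s} use ∅
  B4 def {g,x} use {s,x}
  B5 def {s} use {z}

Liveness:
  B0: in=∅ out={g,x,z}
  B1: in={g,x} out=∅
  B2: in={g,x,z} out={x,z}
  B3: in={x,z} out={g,s,x,z}
  B4: in={s,x,z} out={z}
  B5: in={z} out=∅

Interference:
  g — {h,s,x,z}
  h — {g,x,z}
  s — {g,x,z}
  x — {g,h,s,z}
  z — {g,h,s,x}

Chromatic number:
  lower bound: {g,h,x,z} mutually conflict ⇒ χ ≥ 4
  4-colouring: r0={g}  r1={x}  r2={z}  r3={h,s}
  χ = 4

Answer: 4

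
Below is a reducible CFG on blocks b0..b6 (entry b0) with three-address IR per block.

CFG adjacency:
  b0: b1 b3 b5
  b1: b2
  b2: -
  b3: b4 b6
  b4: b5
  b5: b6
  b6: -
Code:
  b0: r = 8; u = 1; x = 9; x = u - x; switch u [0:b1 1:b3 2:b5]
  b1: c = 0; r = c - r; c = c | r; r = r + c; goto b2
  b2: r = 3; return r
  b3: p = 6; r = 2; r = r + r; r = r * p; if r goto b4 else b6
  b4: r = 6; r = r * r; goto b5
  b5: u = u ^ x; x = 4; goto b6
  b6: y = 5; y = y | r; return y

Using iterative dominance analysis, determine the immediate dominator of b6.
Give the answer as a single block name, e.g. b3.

Answer: b0

Working:
idom tree: b1←b0 b2←b1 b3←b0 b4←b3 b5←b0 b6←b0
Join-block Dom:
  b5: preds {b0,b4}: {b0} ∩ {b0,b3,b4} = {b0}; idom=b0
  b6: preds {b3,b5}: {b0,b3} ∩ {b0,b5} = {b0}; idom=b0

idom(b6) = b0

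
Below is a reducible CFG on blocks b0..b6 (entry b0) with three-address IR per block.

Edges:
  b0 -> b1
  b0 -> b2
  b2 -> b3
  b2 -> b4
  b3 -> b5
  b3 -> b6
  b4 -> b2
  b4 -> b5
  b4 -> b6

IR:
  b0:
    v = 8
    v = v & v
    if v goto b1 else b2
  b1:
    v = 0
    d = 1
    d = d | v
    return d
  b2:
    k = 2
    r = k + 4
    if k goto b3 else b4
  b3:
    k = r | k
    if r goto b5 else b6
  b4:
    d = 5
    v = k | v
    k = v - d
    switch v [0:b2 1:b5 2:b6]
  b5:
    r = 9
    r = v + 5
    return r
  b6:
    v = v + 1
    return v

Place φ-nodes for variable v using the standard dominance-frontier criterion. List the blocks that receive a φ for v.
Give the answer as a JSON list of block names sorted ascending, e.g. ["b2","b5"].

idom tree: b1←b0 b2←b0 b3←b2 b4←b2 b5←b2 b6←b2
Dom at joins:
  b2: preds {b0,b4}: {b0} ∩ {b0,b2,b4} = {b0}; idom=b0
  b5: preds {b3,b4}: {b0,b2,b3} ∩ {b0,b2,b4} = {b0,b2}; idom=b2
  b6: preds {b3,b4}: {b0,b2,b3} ∩ {b0,b2,b4} = {b0,b2}; idom=b2

DF walk-up:
  join b2 pred b0: · stop@b0
  join b2 pred b4: b4→b2 stop@b0
  join b5 pred b3: b3 stop@b2
  join b5 pred b4: b4 stop@b2
  join b6 pred b3: b3 stop@b2
  join b6 pred b4: b4 stop@b2
  b0: DF=∅
  b1: DF=∅
  b2: DF={b2}
  b3: DF={b5,b6}
  b4: DF={b2,b5,b6}
  b5: DF=∅
  b6: DF=∅

φ for v: defs {b0,b1,b4,b6}
  DF⁺ = {b2,b5,b6}

Answer: ["b2", "b5", "b6"]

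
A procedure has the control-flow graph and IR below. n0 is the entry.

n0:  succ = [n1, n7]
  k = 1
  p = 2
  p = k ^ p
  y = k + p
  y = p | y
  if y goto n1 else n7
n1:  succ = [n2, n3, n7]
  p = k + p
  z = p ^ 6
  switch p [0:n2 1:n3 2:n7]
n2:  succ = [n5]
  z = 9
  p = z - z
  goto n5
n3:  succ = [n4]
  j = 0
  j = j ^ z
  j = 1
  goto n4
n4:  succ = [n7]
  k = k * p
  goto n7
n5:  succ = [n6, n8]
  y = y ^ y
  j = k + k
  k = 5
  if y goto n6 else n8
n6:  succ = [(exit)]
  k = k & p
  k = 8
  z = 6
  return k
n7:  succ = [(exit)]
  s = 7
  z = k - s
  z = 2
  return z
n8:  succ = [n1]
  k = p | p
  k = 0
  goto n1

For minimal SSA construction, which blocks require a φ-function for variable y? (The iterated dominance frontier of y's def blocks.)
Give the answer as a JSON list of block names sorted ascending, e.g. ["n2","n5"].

idom tree: n1←n0 n2←n1 n3←n1 n4←n3 n5←n2 n6←n5 n7←n0 n8←n5
Dom∩ at merges:
  n1: preds {n0,n8}: {n0} ∩ {n0,n1,n2,n5,n8} = {n0}; idom=n0
  n7: preds {n0,n1,n4}: {n0} ∩ {n0,n1} ∩ {n0,n1,n3,n4} = {n0}; idom=n0

DF walk-up:
  join n1 pred n0: · stop@n0
  join n1 pred n8: n8→n5→n2→n1 stop@n0
  join n7 pred n0: · stop@n0
  join n7 pred n1: n1 stop@n0
  join n7 pred n4: n4→n3→n1 stop@n0
  n0: DF=∅
  n1: DF={n1,n7}
  n2: DF={n1}
  n3: DF={n7}
  n4: DF={n7}
  n5: DF={n1}
  n6: DF=∅
  n7: DF=∅
  n8: DF={n1}

φ for y: defs {n0,n5}
  DF⁺ = {n1,n7}

Answer: ["n1", "n7"]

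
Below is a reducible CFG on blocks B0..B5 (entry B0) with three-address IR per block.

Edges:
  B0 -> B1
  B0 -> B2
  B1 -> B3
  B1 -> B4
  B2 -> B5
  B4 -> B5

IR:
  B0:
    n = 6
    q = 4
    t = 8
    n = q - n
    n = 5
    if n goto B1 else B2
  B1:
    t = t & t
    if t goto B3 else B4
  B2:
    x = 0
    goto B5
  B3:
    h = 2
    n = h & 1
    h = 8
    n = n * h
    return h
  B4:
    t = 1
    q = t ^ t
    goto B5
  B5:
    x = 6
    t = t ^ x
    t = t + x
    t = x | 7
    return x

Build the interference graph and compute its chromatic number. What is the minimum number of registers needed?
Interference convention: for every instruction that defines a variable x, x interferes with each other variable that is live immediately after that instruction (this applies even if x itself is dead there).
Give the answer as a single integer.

Per-block:
  B0: {n,q,t} / ∅
  B1: {t} / {t}
  B2: {x} / ∅
  B3: {h,n} / ∅
  B4: {q,t} / ∅
  B5: {t,x} / {t}

Liveness:
  B0: in=∅ out={t}
  B1: in={t} out=∅
  B2: in={t} out={t}
  B3: in=∅ out=∅
  B4: in=∅ out={t}
  B5: in={t} out=∅

Interference:
  h — {n}
  n — {h,q,t}
  q — {n,t}
  t — {n,q,x}
  x — {t}

Registers:
  {n,q,t} pairwise interfere (3-clique) ⇒ χ ≥ 3
  3-colouring: R0={n,x}  R1={h,t}  R2={q}
  χ = 3

Answer: 3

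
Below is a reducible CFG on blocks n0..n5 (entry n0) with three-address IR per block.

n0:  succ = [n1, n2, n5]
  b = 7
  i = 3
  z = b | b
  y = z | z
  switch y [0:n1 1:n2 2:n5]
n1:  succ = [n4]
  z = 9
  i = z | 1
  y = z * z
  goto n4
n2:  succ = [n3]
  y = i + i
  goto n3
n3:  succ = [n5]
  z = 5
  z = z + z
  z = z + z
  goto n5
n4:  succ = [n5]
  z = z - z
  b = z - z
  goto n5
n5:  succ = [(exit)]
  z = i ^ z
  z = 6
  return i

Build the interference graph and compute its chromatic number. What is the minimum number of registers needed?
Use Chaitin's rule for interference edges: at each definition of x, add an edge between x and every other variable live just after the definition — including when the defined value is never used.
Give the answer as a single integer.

Answer: 3

Analysis:
def/use:
  n0: {b,i,y,z} / ∅
  n1: {i,y,z} / ∅
  n2: {y} / {i}
  n3: {z} / ∅
  n4: {b,z} / {z}
  n5: {z} / {i,z}

Liveness:
  live n0: ∅→{i,z}
  live n1: ∅→{i,z}
  live n2: {i}→{i}
  live n3: {i}→{i,z}
  live n4: {i,z}→{i,z}
  live n5: {i,z}→∅

Interference:
  b↔{i,z}
  i↔{b,y,z}
  y↔{i,z}
  z↔{b,i,y}

Chromatic number:
  clique {b,i,z} ⇒ need ≥ 3
  3-colouring: c0={i}  c1={z}  c2={b,y}
  χ = 3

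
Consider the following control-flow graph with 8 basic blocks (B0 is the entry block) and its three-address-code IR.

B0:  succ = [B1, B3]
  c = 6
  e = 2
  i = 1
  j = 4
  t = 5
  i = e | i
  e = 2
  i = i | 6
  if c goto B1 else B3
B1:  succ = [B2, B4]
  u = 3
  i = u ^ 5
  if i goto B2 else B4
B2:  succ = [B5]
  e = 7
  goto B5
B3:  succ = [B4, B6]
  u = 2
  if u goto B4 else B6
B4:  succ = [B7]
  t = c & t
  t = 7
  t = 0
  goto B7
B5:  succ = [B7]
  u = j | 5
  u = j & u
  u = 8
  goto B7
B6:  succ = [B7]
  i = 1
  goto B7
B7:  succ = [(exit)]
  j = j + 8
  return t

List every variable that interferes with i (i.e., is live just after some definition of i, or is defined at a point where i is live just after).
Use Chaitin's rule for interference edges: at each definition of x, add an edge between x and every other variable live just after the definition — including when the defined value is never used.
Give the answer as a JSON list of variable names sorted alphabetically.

Per-block:
  B0: def={c,e,i,j,t} ue=∅
  B1: def={i,u} ue=∅
  B2: def={e} ue=∅
  B3: def={u} ue=∅
  B4: def={t} ue={c,t}
  B5: def={u} ue={j}
  B6: def={i} ue=∅
  B7: def={j} ue={j,t}

Backward fixpoint:
  live B0: ∅→{c,j,t}
  live B1: {c,j,t}→{c,j,t}
  live B2: {j,t}→{j,t}
  live B3: {c,j,t}→{c,j,t}
  live B4: {c,j,t}→{j,t}
  live B5: {j,t}→{j,t}
  live B6: {j,t}→{j,t}
  live B7: {j,t}→∅

Conflict graph:
  c: {e,i,j,t,u}
  e: {c,i,j,t}
  i: {c,e,j,t}
  j: {c,e,i,t,u}
  t: {c,e,i,j,u}
  u: {c,j,t}

N(i) = ["c", "e", "j", "t"]

Answer: ["c", "e", "j", "t"]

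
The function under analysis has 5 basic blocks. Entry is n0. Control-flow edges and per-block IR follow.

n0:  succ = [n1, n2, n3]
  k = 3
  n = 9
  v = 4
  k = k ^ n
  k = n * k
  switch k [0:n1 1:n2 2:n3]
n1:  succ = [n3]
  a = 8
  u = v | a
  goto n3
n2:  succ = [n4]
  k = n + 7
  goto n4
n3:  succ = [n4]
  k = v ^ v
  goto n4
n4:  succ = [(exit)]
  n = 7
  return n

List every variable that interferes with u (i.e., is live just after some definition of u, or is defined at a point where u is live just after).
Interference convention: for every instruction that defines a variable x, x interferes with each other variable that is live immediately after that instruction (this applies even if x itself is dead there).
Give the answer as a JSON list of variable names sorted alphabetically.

def/use:
  n0: {k,n,v} / ∅
  n1: {a,u} / {v}
  n2: {k} / {n}
  n3: {k} / {v}
  n4: {n} / ∅

Backward fixpoint:
  live n0: ∅→{n,v}
  live n1: {v}→{v}
  live n2: {n}→∅
  live n3: {v}→∅
  live n4: ∅→∅

Interfere edges:
  a↔{v}
  k↔{n,v}
  n↔{k,v}
  u↔{v}
  v↔{a,k,n,u}

N(u) = ["v"]

Answer: ["v"]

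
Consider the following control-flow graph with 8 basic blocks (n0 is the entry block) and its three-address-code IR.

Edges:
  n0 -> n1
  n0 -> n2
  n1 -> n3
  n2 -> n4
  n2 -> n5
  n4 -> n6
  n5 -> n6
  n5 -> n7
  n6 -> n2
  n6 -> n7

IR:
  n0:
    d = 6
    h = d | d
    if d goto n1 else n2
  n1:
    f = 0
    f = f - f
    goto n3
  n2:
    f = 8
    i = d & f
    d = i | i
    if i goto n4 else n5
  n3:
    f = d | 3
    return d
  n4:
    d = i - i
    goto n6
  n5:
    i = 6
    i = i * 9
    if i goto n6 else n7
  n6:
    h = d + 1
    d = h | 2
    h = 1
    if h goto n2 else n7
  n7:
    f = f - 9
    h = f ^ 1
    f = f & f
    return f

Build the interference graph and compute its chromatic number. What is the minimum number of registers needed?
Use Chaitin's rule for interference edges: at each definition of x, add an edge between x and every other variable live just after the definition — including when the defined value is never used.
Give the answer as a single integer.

Block summaries:
  n0: {d,h} / ∅
  n1: {f} / ∅
  n2: {d,f,i} / {d}
  n3: {f} / {d}
  n4: {d} / {i}
  n5: {i} / ∅
  n6: {d,h} / {d}
  n7: {f,h} / {f}

Liveness:
  live n0: ∅→{d}
  live n1: {d}→{d}
  live n2: {d}→{d,f,i}
  live n3: {d}→∅
  live n4: {f,i}→{d,f}
  live n5: {d,f}→{d,f}
  live n6: {d,f}→{d,f}
  live n7: {f}→∅

Interference:
  d↔{f,h,i}
  f↔{d,h,i}
  h↔{d,f}
  i↔{d,f}

Registers:
  lower bound: {d,f,h} mutually conflict ⇒ χ ≥ 3
  3-colouring: c0={d}  c1={f}  c2={h,i}
  χ = 3

Answer: 3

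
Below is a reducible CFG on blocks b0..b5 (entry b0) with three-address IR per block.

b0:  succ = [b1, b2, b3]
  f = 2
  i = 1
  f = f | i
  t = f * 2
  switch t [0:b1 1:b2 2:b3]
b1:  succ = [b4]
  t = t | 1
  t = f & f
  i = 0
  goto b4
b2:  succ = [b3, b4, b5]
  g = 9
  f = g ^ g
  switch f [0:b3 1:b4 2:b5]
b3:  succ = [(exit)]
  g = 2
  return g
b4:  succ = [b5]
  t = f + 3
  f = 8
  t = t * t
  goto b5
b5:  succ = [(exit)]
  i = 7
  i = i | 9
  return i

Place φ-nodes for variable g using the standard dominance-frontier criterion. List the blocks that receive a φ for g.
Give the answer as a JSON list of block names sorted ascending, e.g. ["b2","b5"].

idom tree: b1←b0 b2←b0 b3←b0 b4←b0 b5←b0
Dom at joins:
  b3: preds {b0,b2}: {b0} ∩ {b0,b2} = {b0}; idom=b0
  b4: preds {b1,b2}: {b0,b1} ∩ {b0,b2} = {b0}; idom=b0
  b5: preds {b2,b4}: {b0,b2} ∩ {b0,b4} = {b0}; idom=b0

Frontier:
  b3←b0: walk · to b0
  b3←b2: walk b2 to b0
  b4←b1: walk b1 to b0
  b4←b2: walk b2 to b0
  b5←b2: walk b2 to b0
  b5←b4: walk b4 to b0
  b0: DF=∅
  b1: DF={b4}
  b2: DF={b3,b4,b5}
  b3: DF=∅
  b4: DF={b5}
  b5: DF=∅

φ for g: defs {b2,b3}
  DF⁺ = {b3,b4,b5}

Answer: ["b3", "b4", "b5"]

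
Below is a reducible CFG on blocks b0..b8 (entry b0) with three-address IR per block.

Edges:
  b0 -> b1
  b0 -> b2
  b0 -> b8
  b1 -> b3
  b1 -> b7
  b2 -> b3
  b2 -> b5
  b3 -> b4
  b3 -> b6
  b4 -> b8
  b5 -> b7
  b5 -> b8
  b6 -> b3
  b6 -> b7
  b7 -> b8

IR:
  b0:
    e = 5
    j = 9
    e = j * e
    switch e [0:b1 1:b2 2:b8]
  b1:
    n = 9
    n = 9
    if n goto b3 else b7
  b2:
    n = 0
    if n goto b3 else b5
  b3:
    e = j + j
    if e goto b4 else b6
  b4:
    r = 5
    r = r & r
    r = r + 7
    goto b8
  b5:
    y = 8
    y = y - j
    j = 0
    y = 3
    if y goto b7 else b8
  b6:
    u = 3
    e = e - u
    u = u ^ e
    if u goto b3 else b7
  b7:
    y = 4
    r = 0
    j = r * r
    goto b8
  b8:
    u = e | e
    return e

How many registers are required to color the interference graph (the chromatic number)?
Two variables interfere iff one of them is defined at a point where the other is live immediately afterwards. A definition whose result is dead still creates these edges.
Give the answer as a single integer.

Answer: 3

Derivation:
Block summaries:
  b0: {e,j} / ∅
  b1: {n} / ∅
  b2: {n} / ∅
  b3: {e} / {j}
  b4: {r} / ∅
  b5: {j,y} / {j}
  b6: {e,u} / {e}
  b7: {j,r,y} / ∅
  b8: {u} / {e}

Liveness:
  b0 li=∅ lo={e,j}
  b1 li={e,j} lo={e,j}
  b2 li={e,j} lo={e,j}
  b3 li={j} lo={e,j}
  b4 li={e} lo={e}
  b5 li={e,j} lo={e}
  b6 li={e,j} lo={e,j}
  b7 li={e} lo={e}
  b8 li={e} lo=∅

Interfere edges:
  e: {j,n,r,u,y}
  j: {e,n,u,y}
  n: {e,j}
  r: {e}
  u: {e,j}
  y: {e,j}

Chromatic number:
  {e,j,n} pairwise interfere (3-clique) ⇒ χ ≥ 3
  assign e→c0 j→c1 n→c2 r→c1 u→c2 y→c2 — no edge inside a register ⇒ χ ≤ 3
  χ = 3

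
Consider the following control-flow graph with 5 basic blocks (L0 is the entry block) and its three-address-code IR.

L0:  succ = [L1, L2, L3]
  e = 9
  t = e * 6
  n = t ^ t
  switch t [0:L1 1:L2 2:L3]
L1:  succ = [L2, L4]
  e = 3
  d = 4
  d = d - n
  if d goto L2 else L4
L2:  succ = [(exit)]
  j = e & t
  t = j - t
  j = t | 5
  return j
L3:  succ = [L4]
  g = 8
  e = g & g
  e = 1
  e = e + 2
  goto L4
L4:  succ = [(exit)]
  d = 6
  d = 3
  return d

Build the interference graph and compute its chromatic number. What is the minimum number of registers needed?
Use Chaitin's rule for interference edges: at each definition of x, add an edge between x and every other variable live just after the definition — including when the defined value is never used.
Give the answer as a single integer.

Per-block:
  L0: def={e,n,t} ue=∅
  L1: def={d,e} ue={n}
  L2: def={j,t} ue={e,t}
  L3: def={e,g} ue=∅
  L4: def={d} ue=∅

Backward fixpoint:
  L0: in=∅ out={e,n,t}
  L1: in={n,t} out={e,t}
  L2: in={e,t} out=∅
  L3: in=∅ out=∅
  L4: in=∅ out=∅

Interference:
  d: {e,n,t}
  e: {d,n,t}
  g: ∅
  j: {t}
  n: {d,e,t}
  t: {d,e,j,n}

Chromatic number:
  {d,e,n,t} pairwise interfere (4-clique) ⇒ χ ≥ 4
  assign d→R1 e→R2 g→R0 j→R1 n→R3 t→R0 — no edge inside a register ⇒ χ ≤ 4
  χ = 4

Answer: 4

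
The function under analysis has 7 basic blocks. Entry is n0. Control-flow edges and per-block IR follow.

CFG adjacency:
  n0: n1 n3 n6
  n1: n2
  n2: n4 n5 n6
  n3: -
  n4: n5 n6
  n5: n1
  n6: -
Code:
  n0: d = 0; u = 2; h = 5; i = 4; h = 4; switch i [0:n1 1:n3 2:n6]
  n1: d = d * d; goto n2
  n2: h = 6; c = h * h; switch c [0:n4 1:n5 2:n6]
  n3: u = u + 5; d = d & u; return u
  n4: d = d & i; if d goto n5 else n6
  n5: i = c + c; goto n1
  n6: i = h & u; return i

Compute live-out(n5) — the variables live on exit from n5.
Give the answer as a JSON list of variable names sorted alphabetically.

Answer: ["d", "i", "u"]

Working:
def/use:
  n0 def {d,h,i,u} use ∅
  n1 def {d} use {d}
  n2 def {c,h} use ∅
  n3 def {d,u} use {d,u}
  n4 def {d} use {d,i}
  n5 def {i} use {c}
  n6 def {i} use {h,u}

Live sets:
  n0: in=∅ out={d,h,i,u}
  n1: in={d,i,u} out={d,i,u}
  n2: in={d,i,u} out={c,d,h,i,u}
  n3: in={d,u} out=∅
  n4: in={c,d,h,i,u} out={c,d,h,u}
  n5: in={c,d,u} out={d,i,u}
  n6: in={h,u} out=∅

live-out(n5) = ["d", "i", "u"]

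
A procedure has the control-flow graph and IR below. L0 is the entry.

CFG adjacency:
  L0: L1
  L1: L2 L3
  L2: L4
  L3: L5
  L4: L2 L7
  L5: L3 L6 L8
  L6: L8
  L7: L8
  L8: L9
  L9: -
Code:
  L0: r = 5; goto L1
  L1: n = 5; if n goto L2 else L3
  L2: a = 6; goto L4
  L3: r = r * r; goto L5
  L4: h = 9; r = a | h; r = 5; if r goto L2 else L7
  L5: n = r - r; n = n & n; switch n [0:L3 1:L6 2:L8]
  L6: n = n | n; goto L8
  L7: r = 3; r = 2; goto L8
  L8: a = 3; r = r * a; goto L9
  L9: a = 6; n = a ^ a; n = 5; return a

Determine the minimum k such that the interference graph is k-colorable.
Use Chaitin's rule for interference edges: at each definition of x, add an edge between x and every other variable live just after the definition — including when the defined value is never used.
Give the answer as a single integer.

Answer: 3

Working:
Per-block:
  L0 def {r} use ∅
  L1 def {n} use ∅
  L2 def {a} use ∅
  L3 def {r} use {r}
  L4 def {h,r} use {a}
  L5 def {n} use {r}
  L6 def {n} use {n}
  L7 def {r} use ∅
  L8 def {a,r} use {r}
  L9 def {a,n} use ∅

Liveness:
  L0 li=∅ lo={r}
  L1 li={r} lo={r}
  L2 li=∅ lo={a}
  L3 li={r} lo={r}
  L4 li={a} lo=∅
  L5 li={r} lo={n,r}
  L6 li={n,r} lo={r}
  L7 li=∅ lo={r}
  L8 li={r} lo=∅
  L9 li=∅ lo=∅

Interference:
  a — {h,n,r}
  h — {a}
  n — {a,r}
  r — {a,n}

Chromatic number:
  lower bound: {a,n,r} mutually conflict ⇒ χ ≥ 3
  3-colouring: R0={a}  R1={h,n}  R2={r}
  χ = 3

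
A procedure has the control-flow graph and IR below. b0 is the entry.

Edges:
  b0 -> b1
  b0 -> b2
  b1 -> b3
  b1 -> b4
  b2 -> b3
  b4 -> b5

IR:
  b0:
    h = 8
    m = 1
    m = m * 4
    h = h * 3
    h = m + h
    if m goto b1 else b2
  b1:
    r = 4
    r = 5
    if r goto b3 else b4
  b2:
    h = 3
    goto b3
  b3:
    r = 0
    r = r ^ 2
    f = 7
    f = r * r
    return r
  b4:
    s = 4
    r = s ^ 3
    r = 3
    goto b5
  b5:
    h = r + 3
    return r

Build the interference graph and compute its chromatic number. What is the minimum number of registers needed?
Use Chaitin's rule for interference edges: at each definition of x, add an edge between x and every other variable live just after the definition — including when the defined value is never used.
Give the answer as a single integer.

Answer: 2

Analysis:
Block summaries:
  b0 def {h,m} use ∅
  b1 def {r} use ∅
  b2 def {h} use ∅
  b3 def {f,r} use ∅
  b4 def {r,s} use ∅
  b5 def {h} use {r}

Backward fixpoint:
  live b0: ∅→∅
  live b1: ∅→∅
  live b2: ∅→∅
  live b3: ∅→∅
  live b4: ∅→{r}
  live b5: {r}→∅

Conflict graph:
  f — {r}
  h — {m,r}
  m — {h}
  r — {f,h}
  s — ∅

Colouring:
  clique {f,r} ⇒ need ≥ 2
  assign f→c0 h→c0 m→c1 r→c1 s→c0 — no edge inside a register ⇒ χ ≤ 2
  χ = 2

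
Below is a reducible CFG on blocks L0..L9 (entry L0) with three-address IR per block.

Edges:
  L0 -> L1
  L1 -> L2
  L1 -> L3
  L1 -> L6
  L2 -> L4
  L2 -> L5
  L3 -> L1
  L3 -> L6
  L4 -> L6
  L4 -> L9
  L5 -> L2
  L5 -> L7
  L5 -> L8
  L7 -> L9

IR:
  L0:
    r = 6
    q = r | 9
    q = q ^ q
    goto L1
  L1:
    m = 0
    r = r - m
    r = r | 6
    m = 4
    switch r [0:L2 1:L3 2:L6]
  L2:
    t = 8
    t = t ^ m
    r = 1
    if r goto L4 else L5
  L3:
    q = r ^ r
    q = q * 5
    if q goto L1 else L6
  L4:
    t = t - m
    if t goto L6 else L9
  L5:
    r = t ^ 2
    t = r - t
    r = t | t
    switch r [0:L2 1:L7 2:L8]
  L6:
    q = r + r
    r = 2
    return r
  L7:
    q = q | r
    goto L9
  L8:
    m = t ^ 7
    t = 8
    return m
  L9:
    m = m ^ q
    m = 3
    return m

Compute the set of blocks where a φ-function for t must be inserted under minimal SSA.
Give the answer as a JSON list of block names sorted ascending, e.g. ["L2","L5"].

idom tree: L1←L0 L2←L1 L3←L1 L4←L2 L5←L2 L6←L1 L7←L5 L8←L5 L9←L2
Dom∩ at merges:
  L1: preds {L0,L3}: {L0} ∩ {L0,L1,L3} = {L0}; idom=L0
  L2: preds {L1,L5}: {L0,L1} ∩ {L0,L1,L2,L5} = {L0,L1}; idom=L1
  L6: preds {L1,L3,L4}: {L0,L1} ∩ {L0,L1,L3} ∩ {L0,L1,L2,L4} = {L0,L1}; idom=L1
  L9: preds {L4,L7}: {L0,L1,L2,L4} ∩ {L0,L1,L2,L5,L7} = {L0,L1,L2}; idom=L2

DF walk-up:
  join L1 pred L0: · stop@L0
  join L1 pred L3: L3→L1 stop@L0
  join L2 pred L1: · stop@L1
  join L2 pred L5: L5→L2 stop@L1
  join L6 pred L1: · stop@L1
  join L6 pred L3: L3 stop@L1
  join L6 pred L4: L4→L2 stop@L1
  join L9 pred L4: L4 stop@L2
  join L9 pred L7: L7→L5 stop@L2
  L0 → ∅
  L1 → {L1}
  L2 → {L2,L6}
  L3 → {L1,L6}
  L4 → {L6,L9}
  L5 → {L2,L9}
  L6 → ∅
  L7 → {L9}
  L8 → ∅
  L9 → ∅

φ for t: defs {L2,L4,L5,L8}
  DF⁺ = {L2,L6,L9}

Answer: ["L2", "L6", "L9"]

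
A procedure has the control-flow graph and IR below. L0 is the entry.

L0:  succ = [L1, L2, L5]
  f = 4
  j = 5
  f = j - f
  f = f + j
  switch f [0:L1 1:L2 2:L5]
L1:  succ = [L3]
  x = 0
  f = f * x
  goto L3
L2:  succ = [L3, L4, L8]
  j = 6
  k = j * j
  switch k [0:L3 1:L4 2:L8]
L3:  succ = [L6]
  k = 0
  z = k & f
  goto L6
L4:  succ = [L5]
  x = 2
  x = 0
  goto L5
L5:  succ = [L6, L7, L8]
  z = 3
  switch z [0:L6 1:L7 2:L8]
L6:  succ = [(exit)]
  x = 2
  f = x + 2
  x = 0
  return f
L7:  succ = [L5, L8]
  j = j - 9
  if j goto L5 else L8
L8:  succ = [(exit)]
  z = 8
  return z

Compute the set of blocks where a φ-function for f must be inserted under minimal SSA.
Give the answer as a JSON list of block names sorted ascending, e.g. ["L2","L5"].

Answer: ["L3", "L6"]

Working:
idom tree: L1←L0 L2←L0 L3←L0 L4←L2 L5←L0 L6←L0 L7←L5 L8←L0
Dom at joins:
  L3: preds {L1,L2}: {L0,L1} ∩ {L0,L2} = {L0}; idom=L0
  L5: preds {L0,L4,L7}: {L0} ∩ {L0,L2,L4} ∩ {L0,L5,L7} = {L0}; idom=L0
  L6: preds {L3,L5}: {L0,L3} ∩ {L0,L5} = {L0}; idom=L0
  L8: preds {L2,L5,L7}: {L0,L2} ∩ {L0,L5} ∩ {L0,L5,L7} = {L0}; idom=L0

Frontier:
  join L3 pred L1: L1 stop@L0
  join L3 pred L2: L2 stop@L0
  join L5 pred L0: · stop@L0
  join L5 pred L4: L4→L2 stop@L0
  join L5 pred L7: L7→L5 stop@L0
  join L6 pred L3: L3 stop@L0
  join L6 pred L5: L5 stop@L0
  join L8 pred L2: L2 stop@L0
  join L8 pred L5: L5 stop@L0
  join L8 pred L7: L7→L5 stop@L0
  DF(L0)=∅
  DF(L1)={L3}
  DF(L2)={L3,L5,L8}
  DF(L3)={L6}
  DF(L4)={L5}
  DF(L5)={L5,L6,L8}
  DF(L6)=∅
  DF(L7)={L5,L8}
  DF(L8)=∅

φ for f: defs {L0,L1,L6}
  DF⁺ = {L3,L6}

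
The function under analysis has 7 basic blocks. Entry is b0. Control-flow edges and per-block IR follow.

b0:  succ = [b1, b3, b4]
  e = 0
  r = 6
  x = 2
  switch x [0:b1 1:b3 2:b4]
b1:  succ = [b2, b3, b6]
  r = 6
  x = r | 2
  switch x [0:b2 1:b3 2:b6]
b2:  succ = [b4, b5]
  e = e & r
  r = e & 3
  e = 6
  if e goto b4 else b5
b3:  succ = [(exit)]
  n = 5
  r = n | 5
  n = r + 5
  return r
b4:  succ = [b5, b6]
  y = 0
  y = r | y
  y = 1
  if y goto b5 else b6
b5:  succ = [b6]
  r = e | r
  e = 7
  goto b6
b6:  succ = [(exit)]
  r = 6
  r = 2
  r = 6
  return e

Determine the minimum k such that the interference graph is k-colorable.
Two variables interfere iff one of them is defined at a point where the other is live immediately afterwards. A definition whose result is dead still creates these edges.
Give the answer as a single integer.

Answer: 3

Derivation:
Per-block:
  b0: def={e,r,x} ue=∅
  b1: def={r,x} ue=∅
  b2: def={e,r} ue={e,r}
  b3: def={n,r} ue=∅
  b4: def={y} ue={r}
  b5: def={e,r} ue={e,r}
  b6: def={r} ue={e}

Backward fixpoint:
  live b0: ∅→{e,r}
  live b1: {e}→{e,r}
  live b2: {e,r}→{e,r}
  live b3: ∅→∅
  live b4: {e,r}→{e,r}
  live b5: {e,r}→{e}
  live b6: {e}→∅

Interference:
  e — {r,x,y}
  n — {r}
  r — {e,n,x,y}
  x — {e,r}
  y — {e,r}

Colouring:
  {e,r,x} pairwise interfere (3-clique) ⇒ χ ≥ 3
  assign e→c1 n→c1 r→c0 x→c2 y→c2 — no edge inside a register ⇒ χ ≤ 3
  χ = 3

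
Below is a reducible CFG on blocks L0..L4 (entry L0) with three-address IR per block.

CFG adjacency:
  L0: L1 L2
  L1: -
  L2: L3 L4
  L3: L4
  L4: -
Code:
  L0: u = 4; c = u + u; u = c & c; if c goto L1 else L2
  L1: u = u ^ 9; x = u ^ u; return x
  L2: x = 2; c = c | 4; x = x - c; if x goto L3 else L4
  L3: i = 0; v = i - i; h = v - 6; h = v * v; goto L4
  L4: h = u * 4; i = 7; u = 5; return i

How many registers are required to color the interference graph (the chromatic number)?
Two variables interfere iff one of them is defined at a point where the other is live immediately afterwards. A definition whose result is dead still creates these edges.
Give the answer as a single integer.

Block summaries:
  L0 def {c,u} use ∅
  L1 def {u,x} use {u}
  L2 def {c,x} use {c}
  L3 def {h,i,v} use ∅
  L4 def {h,i,u} use {u}

Backward fixpoint:
  L0 li=∅ lo={c,u}
  L1 li={u} lo=∅
  L2 li={c,u} lo={u}
  L3 li={u} lo={u}
  L4 li={u} lo=∅

Interfere edges:
  c — {u,x}
  h — {u,v}
  i — {u}
  u — {c,h,i,v,x}
  v — {h,u}
  x — {c,u}

Chromatic number:
  lower bound: {c,u,x} mutually conflict ⇒ χ ≥ 3
  assign c→R1 h→R1 i→R1 u→R0 v→R2 x→R2 — no edge inside a register ⇒ χ ≤ 3
  χ = 3

Answer: 3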